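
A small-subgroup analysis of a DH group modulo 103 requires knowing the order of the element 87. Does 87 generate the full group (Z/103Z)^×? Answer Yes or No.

φ(103) = 103 − 1 = 102 = 2 · 3 · 17.
It suffices to check that the order of 87 is not a proper divisor of 102: compute 87^(102/q) for q ∈ {2, 3, 17}.
87^51 ≡ 102 (mod 103)  [q = 2: ≢ 1 ✓]
87^34 ≡ 46 (mod 103)  [q = 3: ≢ 1 ✓]
87^6 ≡ 61 (mod 103)  [q = 17: ≢ 1 ✓]
All checks pass, so 87 has order 102 and is a primitive root modulo 103.

Yes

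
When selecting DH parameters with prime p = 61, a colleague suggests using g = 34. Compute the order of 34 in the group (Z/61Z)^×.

5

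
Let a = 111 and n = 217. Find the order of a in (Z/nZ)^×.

30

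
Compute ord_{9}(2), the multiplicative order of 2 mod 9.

By Lagrange's theorem, ord_9(2) divides φ(9) = φ(3^2) = 3·(3−1) = 6 = 2 · 3.
Divisors of 6: 1, 2, 3, 6.
Compute 2^d (mod 9) for the divisors d until we hit 1:
2^1 ≡ 2
2^2 ≡ 4
2^3 ≡ 8
2^6 ≡ 1
Therefore the multiplicative order of 2 modulo 9 is 6.

6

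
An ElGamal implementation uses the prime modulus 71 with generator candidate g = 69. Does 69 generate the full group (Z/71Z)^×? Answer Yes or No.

φ(71) = 71 − 1 = 70 = 2 · 5 · 7.
An element g generates (Z/71Z)^× iff g^(70/q) ≢ 1 (mod 71) for each prime q ∈ {2, 5, 7}.
69^35 ≡ 70 (mod 71)  [q = 2: ≢ 1 ✓]
69^14 ≡ 54 (mod 71)  [q = 5: ≢ 1 ✓]
69^10 ≡ 30 (mod 71)  [q = 7: ≢ 1 ✓]
None equal 1, so ord_71(69) = 70: 69 is a primitive root.

Yes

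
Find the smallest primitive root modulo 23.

φ(23) = 23 − 1 = 22 = 2 · 11.
Test candidates g = 2, 3, … against the prime factors q ∈ {2, 11} of φ(23): g is a generator iff g^(22/q) ≢ 1 for every such q.
g = 2: 2^11 ≡ 1 — hits 1, so not a primitive root.
g = 3: 3^11 ≡ 1 — hits 1, so not a primitive root.
g = 4: 4^11 ≡ 1 — hits 1, so not a primitive root.
g = 5: 5^11 ≡ 22; 5^2 ≡ 2 — none is 1, so 5 is a primitive root.
So 5 is the smallest generator of (Z/23Z)^×.

5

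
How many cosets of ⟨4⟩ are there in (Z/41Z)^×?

4

The order of 4 must divide φ(41) = 41 − 1 = 40 = 2^3 · 5.
Divisors of 40: 1, 2, 4, 5, 8, 10, 20, 40.
Compute 4^d (mod 41) for the divisors d until we hit 1:
4^1 ≡ 4
4^2 ≡ 16
4^4 ≡ 10
4^5 ≡ 40
4^8 ≡ 18
4^10 ≡ 1
So ord_41(4) = 10, hence |⟨4⟩| = 10.
Index = |(Z/41Z)^×| / |⟨4⟩| = 40 / 10 = 4.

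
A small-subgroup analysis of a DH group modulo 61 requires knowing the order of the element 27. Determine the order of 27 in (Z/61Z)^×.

ord(27) | φ(61) = 61 − 1 = 60 = 2^2 · 3 · 5.
Divisors of 60: 1, 2, 3, 4, 5, 6, 10, 12, 15, 20, 30, 60.
Compute 27^d (mod 61) for the divisors d until we hit 1:
27^1 ≡ 27 (mod 61)
27^2 ≡ 58 (mod 61)
27^3 ≡ 41 (mod 61)
27^4 ≡ 9 (mod 61)
27^5 ≡ 60 (mod 61)
27^6 ≡ 34 (mod 61)
27^10 ≡ 1 (mod 61) ✓
Therefore the multiplicative order of 27 modulo 61 is 10.

10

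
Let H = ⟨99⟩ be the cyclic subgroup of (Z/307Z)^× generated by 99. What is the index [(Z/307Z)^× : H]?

ord(99) | φ(307) = 307 − 1 = 306 = 2 · 3^2 · 17.
Divisors of 306: 1, 2, 3, 6, 9, 17, 18, 34, 51, 102, 153, 306.
Check 99^d mod 307 for each divisor in increasing order:
99^1 ≡ 99
99^2 ≡ 284
99^3 ≡ 179
99^6 ≡ 113
99^9 ≡ 272
99^17 ≡ 93
99^18 ≡ 304
99^34 ≡ 53
99^51 ≡ 17
99^102 ≡ 289
99^153 ≡ 1
The order of 99 is 153, so the subgroup it generates has 153 elements.
The index is φ(307) / ord(99) = 306 / 153 = 2.

2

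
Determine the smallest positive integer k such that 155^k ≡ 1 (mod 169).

26

By Lagrange's theorem, ord_169(155) divides φ(169) = φ(13^2) = 13·(13−1) = 156 = 2^2 · 3 · 13.
Divisors of 156: 1, 2, 3, 4, 6, 12, 13, 26, 39, 52, 78, 156.
Test each divisor d:
155^1 ≡ 155 (mod 169)
155^2 ≡ 27 (mod 169)
155^3 ≡ 129 (mod 169)
155^4 ≡ 53 (mod 169)
155^6 ≡ 79 (mod 169)
155^12 ≡ 157 (mod 169)
155^13 ≡ 168 (mod 169)
155^26 ≡ 1 (mod 169) ✓
Therefore the multiplicative order of 155 modulo 169 is 26.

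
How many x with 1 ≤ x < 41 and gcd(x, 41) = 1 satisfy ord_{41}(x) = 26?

0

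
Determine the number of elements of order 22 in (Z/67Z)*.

10

φ(67) = 67 − 1 = 66 = 2 · 3 · 11.
In a cyclic group of order 66, there are φ(d) elements of order d for each divisor d of 66, and zero for non-divisors.
22 = 2 · 11 divides 66, and φ(22) = 10.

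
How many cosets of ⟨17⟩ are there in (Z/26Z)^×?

The order of 17 must divide φ(26) = φ(2)·φ(13) = 1·12 = 12 = 2^2 · 3.
Divisors of 12: 1, 2, 3, 4, 6, 12.
Test each divisor d:
17^1 ≡ 17 (mod 26)
17^2 ≡ 3 (mod 26)
17^3 ≡ 25 (mod 26)
17^4 ≡ 9 (mod 26)
17^6 ≡ 1 (mod 26) ✓
So ord_26(17) = 6, hence |⟨17⟩| = 6.
[(Z/26Z)^× : ⟨17⟩] = 12/6 = 2.

2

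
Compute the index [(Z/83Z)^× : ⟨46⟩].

1

ord(46) | φ(83) = 83 − 1 = 82 = 2 · 41.
Divisors of 82: 1, 2, 41, 82.
Evaluate successive powers at the divisors of 82:
46^1 ≡ 46 (mod 83)
46^2 ≡ 41 (mod 83)
46^41 ≡ 82 (mod 83)
46^82 ≡ 1 (mod 83) ✓
Thus |⟨46⟩| = ord(46) = 82.
The index is φ(83) / ord(46) = 82 / 82 = 1.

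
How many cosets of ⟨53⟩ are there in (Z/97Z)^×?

ord(53) | φ(97) = 97 − 1 = 96 = 2^5 · 3.
Divisors of 96: 1, 2, 3, 4, 6, 8, 12, 16, 24, 32, 48, 96.
Test each divisor d:
53^1 ≡ 53 (mod 97)
53^2 ≡ 93 (mod 97)
53^3 ≡ 79 (mod 97)
53^4 ≡ 16 (mod 97)
53^6 ≡ 33 (mod 97)
53^8 ≡ 62 (mod 97)
53^12 ≡ 22 (mod 97)
53^16 ≡ 61 (mod 97)
53^24 ≡ 96 (mod 97)
53^32 ≡ 35 (mod 97)
53^48 ≡ 1 (mod 97) ✓
Thus |⟨53⟩| = ord(53) = 48.
[(Z/97Z)^× : ⟨53⟩] = 96/48 = 2.

2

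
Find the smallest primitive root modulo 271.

6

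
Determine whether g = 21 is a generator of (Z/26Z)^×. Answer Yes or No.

φ(26) = φ(2)·φ(13) = 1·12 = 12 = 2^2 · 3.
It suffices to check that the order of 21 is not a proper divisor of 12: compute 21^(12/q) for q ∈ {2, 3}.
21^6 ≡ 25 (mod 26)  [q = 2: ≢ 1 ✓]
21^4 ≡ 1 (mod 26)  [q = 3: ≡ 1 ✗]
The check at q = 3 fails, so 21 generates a proper subgroup.

No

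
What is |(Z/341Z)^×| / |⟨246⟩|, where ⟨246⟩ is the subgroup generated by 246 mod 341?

30

ord(246) | φ(341) = φ(11·31) = (11−1)·(31−1) = 10·30 = 300 = 2^2 · 3 · 5^2.
Divisors of 300: 1, 2, 3, 4, 5, 6, 10, 12, 15, 20, 25, 30, 50, 60, 75, 100, 150, 300.
Compute 246^d (mod 341) for the divisors d until we hit 1:
246^1 ≡ 246 (mod 341)
246^2 ≡ 159 (mod 341)
246^3 ≡ 240 (mod 341)
246^4 ≡ 47 (mod 341)
246^5 ≡ 309 (mod 341)
246^6 ≡ 312 (mod 341)
246^10 ≡ 1 (mod 341) ✓
So ord_341(246) = 10, hence |⟨246⟩| = 10.
Index = |(Z/341Z)^×| / |⟨246⟩| = 300 / 10 = 30.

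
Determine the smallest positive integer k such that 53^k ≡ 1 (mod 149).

74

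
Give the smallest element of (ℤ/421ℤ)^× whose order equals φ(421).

2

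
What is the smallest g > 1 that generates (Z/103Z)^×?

5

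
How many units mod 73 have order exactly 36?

12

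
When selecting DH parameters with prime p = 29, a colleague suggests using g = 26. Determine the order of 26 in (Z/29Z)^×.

Since 26 ∈ (Z/29Z)^×, its order divides φ(29) = 29 − 1 = 28 = 2^2 · 7.
Divisors of 28: 1, 2, 4, 7, 14, 28.
Compute 26^d (mod 29) for the divisors d until we hit 1:
26^1 ≡ 26 (mod 29)
26^2 ≡ 9 (mod 29)
26^4 ≡ 23 (mod 29)
26^7 ≡ 17 (mod 29)
26^14 ≡ 28 (mod 29)
26^28 ≡ 1 (mod 29) ✓
The smallest such exponent is 28, so the order of 26 is 28.

28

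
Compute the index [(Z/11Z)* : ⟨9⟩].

2

By Lagrange's theorem, ord_11(9) divides φ(11) = 11 − 1 = 10 = 2 · 5.
Divisors of 10: 1, 2, 5, 10.
Compute 9^d (mod 11) for the divisors d until we hit 1:
9^1 ≡ 9 (mod 11)
9^2 ≡ 4 (mod 11)
9^5 ≡ 1 (mod 11) ✓
The order of 9 is 5, so the subgroup it generates has 5 elements.
[(Z/11Z)^× : ⟨9⟩] = 10/5 = 2.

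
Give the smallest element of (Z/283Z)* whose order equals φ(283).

3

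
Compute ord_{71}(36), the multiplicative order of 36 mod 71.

35

ord(36) | φ(71) = 71 − 1 = 70 = 2 · 5 · 7.
Divisors of 70: 1, 2, 5, 7, 10, 14, 35, 70.
Compute 36^d (mod 71) for the divisors d until we hit 1:
36^1 ≡ 36
36^2 ≡ 18
36^5 ≡ 20
36^7 ≡ 5
36^10 ≡ 45
36^14 ≡ 25
36^35 ≡ 1
So ord_71(36) = 35.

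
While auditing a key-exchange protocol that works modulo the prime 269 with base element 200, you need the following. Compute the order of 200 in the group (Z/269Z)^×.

ord(200) | φ(269) = 269 − 1 = 268 = 2^2 · 67.
Divisors of 268: 1, 2, 4, 67, 134, 268.
Test each divisor d:
200^1 ≡ 200
200^2 ≡ 188
200^4 ≡ 105
200^67 ≡ 82
200^134 ≡ 268
200^268 ≡ 1
The smallest such exponent is 268, so the order of 200 is 268.

268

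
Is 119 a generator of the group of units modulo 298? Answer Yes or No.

φ(298) = φ(2)·φ(149) = 1·148 = 148 = 2^2 · 37.
Test 119^(148/q) mod 298 for each prime factor q of 148:
119^74 ≡ 1 (mod 298)  [q = 2: ≡ 1 ✗]
119^4 ≡ 185 (mod 298)  [q = 37: ≢ 1 ✓]
The check at q = 2 fails, so 119 generates a proper subgroup.

No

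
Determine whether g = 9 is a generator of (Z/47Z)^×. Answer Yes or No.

No

φ(47) = 47 − 1 = 46 = 2 · 23.
An element g generates (Z/47Z)^× iff g^(46/q) ≢ 1 (mod 47) for each prime q ∈ {2, 23}.
9^23 ≡ 1 (mod 47)  [q = 2: ≡ 1 ✗]
9^2 ≡ 34 (mod 47)  [q = 23: ≢ 1 ✓]
9^23 ≡ 1 shows ord(9) | 23, strictly less than φ(47); not a primitive root.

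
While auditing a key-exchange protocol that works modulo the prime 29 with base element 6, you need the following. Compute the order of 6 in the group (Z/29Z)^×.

14

The order of 6 must divide φ(29) = 29 − 1 = 28 = 2^2 · 7.
Divisors of 28: 1, 2, 4, 7, 14, 28.
Evaluate successive powers at the divisors of 28:
6^1 ≡ 6 (mod 29)
6^2 ≡ 7 (mod 29)
6^4 ≡ 20 (mod 29)
6^7 ≡ 28 (mod 29)
6^14 ≡ 1 (mod 29) ✓
The smallest such exponent is 14, so the order of 6 is 14.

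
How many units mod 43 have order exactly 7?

6

φ(43) = 43 − 1 = 42 = 2 · 3 · 7.
Since (Z/43Z)^× is cyclic of order 42, the number of elements of order d is φ(d) when d | 42 and 0 otherwise.
7 | 42, and φ(7) = 7 − 1 = 6.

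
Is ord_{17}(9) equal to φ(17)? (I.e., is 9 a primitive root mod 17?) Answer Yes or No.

No

φ(17) = 17 − 1 = 16 = 2^4.
It suffices to check that the order of 9 is not a proper divisor of 16: compute 9^(16/q) for q ∈ {2}.
9^8 ≡ 1 (mod 17)  [q = 2: ≡ 1 ✗]
9^8 ≡ 1 shows ord(9) | 8, strictly less than φ(17); not a primitive root.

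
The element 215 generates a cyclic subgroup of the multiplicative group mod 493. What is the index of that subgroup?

28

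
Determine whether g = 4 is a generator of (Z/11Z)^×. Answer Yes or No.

No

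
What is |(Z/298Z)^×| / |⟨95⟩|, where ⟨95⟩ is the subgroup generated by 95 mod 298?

By Lagrange's theorem, ord_298(95) divides φ(298) = φ(2)·φ(149) = 1·148 = 148 = 2^2 · 37.
Divisors of 148: 1, 2, 4, 37, 74, 148.
Evaluate successive powers at the divisors of 148:
95^1 ≡ 95 (mod 298)
95^2 ≡ 85 (mod 298)
95^4 ≡ 73 (mod 298)
95^37 ≡ 1 (mod 298) ✓
Thus |⟨95⟩| = ord(95) = 37.
[(Z/298Z)^× : ⟨95⟩] = 148/37 = 4.

4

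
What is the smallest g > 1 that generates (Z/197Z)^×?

φ(197) = 197 − 1 = 196 = 2^2 · 7^2.
g is a primitive root iff g^(196/q) ≢ 1 (mod 197) for each prime q ∈ {2, 7}.
g = 2: 2^98 ≡ 196; 2^28 ≡ 104 — none is 1, so 2 is a primitive root.
Hence the least primitive root of 197 is 2.

2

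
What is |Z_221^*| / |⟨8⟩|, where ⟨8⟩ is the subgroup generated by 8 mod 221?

By Lagrange's theorem, ord_221(8) divides φ(221) = φ(13·17) = (13−1)·(17−1) = 12·16 = 192 = 2^6 · 3.
Divisors of 192: 1, 2, 3, 4, 6, 8, 12, 16, 24, 32, 48, 64, 96, 192.
Evaluate successive powers at the divisors of 192:
8^1 ≡ 8 (mod 221)
8^2 ≡ 64 (mod 221)
8^3 ≡ 70 (mod 221)
8^4 ≡ 118 (mod 221)
8^6 ≡ 38 (mod 221)
8^8 ≡ 1 (mod 221) ✓
So ord_221(8) = 8, hence |⟨8⟩| = 8.
[(Z/221Z)^× : ⟨8⟩] = 192/8 = 24.

24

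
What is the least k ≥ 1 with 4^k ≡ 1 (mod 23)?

11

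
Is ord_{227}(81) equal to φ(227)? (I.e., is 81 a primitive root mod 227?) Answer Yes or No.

φ(227) = 227 − 1 = 226 = 2 · 113.
An element g generates (Z/227Z)^× iff g^(226/q) ≢ 1 (mod 227) for each prime q ∈ {2, 113}.
81^113 ≡ 1 (mod 227)  [q = 2: ≡ 1 ✗]
81^2 ≡ 205 (mod 227)  [q = 113: ≢ 1 ✓]
Since 81^113 ≡ 1, the order of 81 divides 113 < 226, so 81 is not a primitive root.

No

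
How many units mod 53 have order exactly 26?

12

φ(53) = 53 − 1 = 52 = 2^2 · 13.
In a cyclic group of order 52, there are φ(d) elements of order d for each divisor d of 52, and zero for non-divisors.
26 = 2 · 13 divides 52, and φ(26) = 12.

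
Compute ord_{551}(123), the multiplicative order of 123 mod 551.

By Lagrange's theorem, ord_551(123) divides φ(551) = φ(19·29) = (19−1)·(29−1) = 18·28 = 504 = 2^3 · 3^2 · 7.
Divisors of 504: 1, 2, 3, 4, 6, 7, 8, 9, 12, 14, 18, 21, 24, 28, 36, 42, 56, 63, 72, 84, 126, 168, 252, 504.
Evaluate successive powers at the divisors of 504:
123^1 ≡ 123 (mod 551)
123^2 ≡ 252 (mod 551)
123^3 ≡ 140 (mod 551)
123^4 ≡ 139 (mod 551)
123^6 ≡ 315 (mod 551)
123^7 ≡ 175 (mod 551)
123^8 ≡ 36 (mod 551)
123^9 ≡ 20 (mod 551)
123^12 ≡ 45 (mod 551)
123^14 ≡ 320 (mod 551)
123^18 ≡ 400 (mod 551)
123^21 ≡ 349 (mod 551)
123^24 ≡ 372 (mod 551)
123^28 ≡ 465 (mod 551)
123^36 ≡ 210 (mod 551)
123^42 ≡ 30 (mod 551)
123^56 ≡ 233 (mod 551)
123^63 ≡ 1 (mod 551) ✓
Therefore the multiplicative order of 123 modulo 551 is 63.

63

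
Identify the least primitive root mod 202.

φ(202) = φ(2)·φ(101) = 1·100 = 100 = 2^2 · 5^2.
g is a primitive root iff g^(100/q) ≢ 1 (mod 202) for each prime q ∈ {2, 5}.
g = 2: gcd(2, 202) = 2 > 1, not a unit — skip.
g = 3: 3^50 ≡ 201; 3^20 ≡ 185 — none is 1, so 3 is a primitive root.
So 3 is the smallest generator of (Z/202Z)^×.

3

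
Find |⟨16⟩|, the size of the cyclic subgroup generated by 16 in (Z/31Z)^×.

5

ord(16) | φ(31) = 31 − 1 = 30 = 2 · 3 · 5.
Divisors of 30: 1, 2, 3, 5, 6, 10, 15, 30.
Check 16^d mod 31 for each divisor in increasing order:
16^1 ≡ 16
16^2 ≡ 8
16^3 ≡ 4
16^5 ≡ 1
Hence ord(16) = 5.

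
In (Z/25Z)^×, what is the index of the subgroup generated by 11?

4

Since 11 ∈ (Z/25Z)^×, its order divides φ(25) = φ(5^2) = 5·(5−1) = 20 = 2^2 · 5.
Divisors of 20: 1, 2, 4, 5, 10, 20.
Check 11^d mod 25 for each divisor in increasing order:
11^1 ≡ 11 (mod 25)
11^2 ≡ 21 (mod 25)
11^4 ≡ 16 (mod 25)
11^5 ≡ 1 (mod 25) ✓
Thus |⟨11⟩| = ord(11) = 5.
Index = |(Z/25Z)^×| / |⟨11⟩| = 20 / 5 = 4.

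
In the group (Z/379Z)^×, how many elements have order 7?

6

φ(379) = 379 − 1 = 378 = 2 · 3^3 · 7.
Since (Z/379Z)^× is cyclic of order 378, the number of elements of order d is φ(d) when d | 378 and 0 otherwise.
7 | 378, and φ(7) = 7 − 1 = 6.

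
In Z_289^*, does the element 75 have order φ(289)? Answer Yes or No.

φ(289) = φ(17^2) = 17·(17−1) = 272 = 2^4 · 17.
Test 75^(272/q) mod 289 for each prime factor q of 272:
75^136 ≡ 288 (mod 289)  [q = 2: ≢ 1 ✓]
75^16 ≡ 1 (mod 289)  [q = 17: ≡ 1 ✗]
Since 75^16 ≡ 1, the order of 75 divides 16 < 272, so 75 is not a primitive root.

No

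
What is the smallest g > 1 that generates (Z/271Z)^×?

φ(271) = 271 − 1 = 270 = 2 · 3^3 · 5.
g is a primitive root iff g^(270/q) ≢ 1 (mod 271) for each prime q ∈ {2, 3, 5}.
g = 2: 2^135 ≡ 1 — hits 1, so not a primitive root.
g = 3: 3^135 ≡ 270; 3^90 ≡ 1 — hits 1, so not a primitive root.
g = 4: 4^135 ≡ 1 — hits 1, so not a primitive root.
g = 5: 5^135 ≡ 1 — hits 1, so not a primitive root.
g = 6: 6^135 ≡ 270; 6^90 ≡ 242; 6^54 ≡ 10 — none is 1, so 6 is a primitive root.
The smallest primitive root modulo 271 is 6.

6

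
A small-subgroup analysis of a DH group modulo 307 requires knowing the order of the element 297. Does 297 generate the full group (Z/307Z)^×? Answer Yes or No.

φ(307) = 307 − 1 = 306 = 2 · 3^2 · 17.
It suffices to check that the order of 297 is not a proper divisor of 306: compute 297^(306/q) for q ∈ {2, 3, 17}.
297^153 ≡ 306 (mod 307)  [q = 2: ≢ 1 ✓]
297^102 ≡ 289 (mod 307)  [q = 3: ≢ 1 ✓]
297^18 ≡ 9 (mod 307)  [q = 17: ≢ 1 ✓]
None equal 1, so ord_307(297) = 306: 297 is a primitive root.

Yes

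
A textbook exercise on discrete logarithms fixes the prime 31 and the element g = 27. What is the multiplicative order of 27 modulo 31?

10

By Lagrange's theorem, ord_31(27) divides φ(31) = 31 − 1 = 30 = 2 · 3 · 5.
Divisors of 30: 1, 2, 3, 5, 6, 10, 15, 30.
Check 27^d mod 31 for each divisor in increasing order:
27^1 ≡ 27 (mod 31)
27^2 ≡ 16 (mod 31)
27^3 ≡ 29 (mod 31)
27^5 ≡ 30 (mod 31)
27^6 ≡ 4 (mod 31)
27^10 ≡ 1 (mod 31) ✓
Hence ord(27) = 10.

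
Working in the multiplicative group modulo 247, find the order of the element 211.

18

ord(211) | φ(247) = φ(13·19) = (13−1)·(19−1) = 12·18 = 216 = 2^3 · 3^3.
Divisors of 216: 1, 2, 3, 4, 6, 8, 9, 12, 18, 24, 27, 36, 54, 72, 108, 216.
Compute 211^d (mod 247) for the divisors d until we hit 1:
211^1 ≡ 211 (mod 247)
211^2 ≡ 61 (mod 247)
211^3 ≡ 27 (mod 247)
211^4 ≡ 16 (mod 247)
211^6 ≡ 235 (mod 247)
211^8 ≡ 9 (mod 247)
211^9 ≡ 170 (mod 247)
211^12 ≡ 144 (mod 247)
211^18 ≡ 1 (mod 247) ✓
So ord_247(211) = 18.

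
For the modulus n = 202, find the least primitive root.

3

φ(202) = φ(2)·φ(101) = 1·100 = 100 = 2^2 · 5^2.
g is a primitive root iff g^(100/q) ≢ 1 (mod 202) for each prime q ∈ {2, 5}.
g = 2: gcd(2, 202) = 2 > 1, not a unit — skip.
g = 3: 3^50 ≡ 201; 3^20 ≡ 185 — none is 1, so 3 is a primitive root.
Hence the least primitive root of 202 is 3.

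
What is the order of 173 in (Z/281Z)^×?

280

By Lagrange's theorem, ord_281(173) divides φ(281) = 281 − 1 = 280 = 2^3 · 5 · 7.
Divisors of 280: 1, 2, 4, 5, 7, 8, 10, 14, 20, 28, 35, 40, 56, 70, 140, 280.
Check 173^d mod 281 for each divisor in increasing order:
173^1 ≡ 173 (mod 281)
173^2 ≡ 143 (mod 281)
173^4 ≡ 217 (mod 281)
173^5 ≡ 168 (mod 281)
173^7 ≡ 139 (mod 281)
173^8 ≡ 162 (mod 281)
173^10 ≡ 124 (mod 281)
173^14 ≡ 213 (mod 281)
173^20 ≡ 202 (mod 281)
173^28 ≡ 128 (mod 281)
173^35 ≡ 89 (mod 281)
173^40 ≡ 59 (mod 281)
173^56 ≡ 86 (mod 281)
173^70 ≡ 53 (mod 281)
173^140 ≡ 280 (mod 281)
173^280 ≡ 1 (mod 281) ✓
The smallest such exponent is 280, so the order of 173 is 280.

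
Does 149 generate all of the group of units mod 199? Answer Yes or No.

Yes

φ(199) = 199 − 1 = 198 = 2 · 3^2 · 11.
149 is a primitive root mod 199 iff 149^(φ(199)/q) ≢ 1 for every prime q | φ(199), i.e. q ∈ {2, 3, 11}.
149^99 ≡ 198 (mod 199)  [q = 2: ≢ 1 ✓]
149^66 ≡ 106 (mod 199)  [q = 3: ≢ 1 ✓]
149^18 ≡ 63 (mod 199)  [q = 11: ≢ 1 ✓]
Every test exponent gives a nontrivial residue, hence 149 generates the full group.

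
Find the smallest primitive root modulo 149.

φ(149) = 149 − 1 = 148 = 2^2 · 37.
Test candidates g = 2, 3, … against the prime factors q ∈ {2, 37} of φ(149): g is a generator iff g^(148/q) ≢ 1 for every such q.
g = 2: 2^74 ≡ 148; 2^4 ≡ 16 — none is 1, so 2 is a primitive root.
Hence the least primitive root of 149 is 2.

2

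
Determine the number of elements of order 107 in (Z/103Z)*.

0

φ(103) = 103 − 1 = 102 = 2 · 3 · 17.
In a cyclic group of order 102, there are φ(d) elements of order d for each divisor d of 102, and zero for non-divisors.
Here 102 is not a multiple of 107, so there are no elements of order 107.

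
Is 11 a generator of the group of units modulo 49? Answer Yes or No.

No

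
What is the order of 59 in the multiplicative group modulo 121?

ord(59) | φ(121) = φ(11^2) = 11·(11−1) = 110 = 2 · 5 · 11.
Divisors of 110: 1, 2, 5, 10, 11, 22, 55, 110.
Check 59^d mod 121 for each divisor in increasing order:
59^1 ≡ 59
59^2 ≡ 93
59^5 ≡ 34
59^10 ≡ 67
59^11 ≡ 81
59^22 ≡ 27
59^55 ≡ 1
The smallest such exponent is 55, so the order of 59 is 55.

55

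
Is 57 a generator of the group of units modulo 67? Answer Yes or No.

φ(67) = 67 − 1 = 66 = 2 · 3 · 11.
It suffices to check that the order of 57 is not a proper divisor of 66: compute 57^(66/q) for q ∈ {2, 3, 11}.
57^33 ≡ 66 (mod 67)  [q = 2: ≢ 1 ✓]
57^22 ≡ 37 (mod 67)  [q = 3: ≢ 1 ✓]
57^6 ≡ 25 (mod 67)  [q = 11: ≢ 1 ✓]
None equal 1, so ord_67(57) = 66: 57 is a primitive root.

Yes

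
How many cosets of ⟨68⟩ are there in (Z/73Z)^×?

1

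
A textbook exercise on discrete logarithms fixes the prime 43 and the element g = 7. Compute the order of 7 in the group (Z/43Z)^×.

6

The order of 7 must divide φ(43) = 43 − 1 = 42 = 2 · 3 · 7.
Divisors of 42: 1, 2, 3, 6, 7, 14, 21, 42.
Evaluate successive powers at the divisors of 42:
7^1 ≡ 7
7^2 ≡ 6
7^3 ≡ 42
7^6 ≡ 1
The smallest such exponent is 6, so the order of 7 is 6.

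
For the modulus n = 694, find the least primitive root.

5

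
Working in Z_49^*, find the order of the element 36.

By Lagrange's theorem, ord_49(36) divides φ(49) = φ(7^2) = 7·(7−1) = 42 = 2 · 3 · 7.
Divisors of 42: 1, 2, 3, 6, 7, 14, 21, 42.
Test each divisor d:
36^1 ≡ 36 (mod 49)
36^2 ≡ 22 (mod 49)
36^3 ≡ 8 (mod 49)
36^6 ≡ 15 (mod 49)
36^7 ≡ 1 (mod 49) ✓
Therefore the multiplicative order of 36 modulo 49 is 7.

7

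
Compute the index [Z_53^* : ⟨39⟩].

The order of 39 must divide φ(53) = 53 − 1 = 52 = 2^2 · 13.
Divisors of 52: 1, 2, 4, 13, 26, 52.
Compute 39^d (mod 53) for the divisors d until we hit 1:
39^1 ≡ 39 (mod 53)
39^2 ≡ 37 (mod 53)
39^4 ≡ 44 (mod 53)
39^13 ≡ 30 (mod 53)
39^26 ≡ 52 (mod 53)
39^52 ≡ 1 (mod 53) ✓
Thus |⟨39⟩| = ord(39) = 52.
Index = |(Z/53Z)^×| / |⟨39⟩| = 52 / 52 = 1.

1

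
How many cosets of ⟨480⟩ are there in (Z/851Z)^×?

By Lagrange's theorem, ord_851(480) divides φ(851) = φ(23·37) = (23−1)·(37−1) = 22·36 = 792 = 2^3 · 3^2 · 11.
Divisors of 792: 1, 2, 3, 4, 6, 8, 9, 11, 12, 18, 22, 24, 33, 36, 44, 66, 72, 88, 99, 132, 198, 264, 396, 792.
Check 480^d mod 851 for each divisor in increasing order:
480^1 ≡ 480
480^2 ≡ 630
480^3 ≡ 295
480^4 ≡ 334
480^6 ≡ 223
480^8 ≡ 75
480^9 ≡ 258
480^11 ≡ 850
480^12 ≡ 371
480^18 ≡ 186
480^22 ≡ 1
So ord_851(480) = 22, hence |⟨480⟩| = 22.
[(Z/851Z)^× : ⟨480⟩] = 792/22 = 36.

36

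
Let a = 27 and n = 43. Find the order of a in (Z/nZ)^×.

14

Since 27 ∈ (Z/43Z)^×, its order divides φ(43) = 43 − 1 = 42 = 2 · 3 · 7.
Divisors of 42: 1, 2, 3, 6, 7, 14, 21, 42.
Check 27^d mod 43 for each divisor in increasing order:
27^1 ≡ 27 (mod 43)
27^2 ≡ 41 (mod 43)
27^3 ≡ 32 (mod 43)
27^6 ≡ 35 (mod 43)
27^7 ≡ 42 (mod 43)
27^14 ≡ 1 (mod 43) ✓
Therefore the multiplicative order of 27 modulo 43 is 14.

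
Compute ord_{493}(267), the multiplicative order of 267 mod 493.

ord(267) | φ(493) = φ(17·29) = (17−1)·(29−1) = 16·28 = 448 = 2^6 · 7.
Divisors of 448: 1, 2, 4, 7, 8, 14, 16, 28, 32, 56, 64, 112, 224, 448.
Evaluate successive powers at the divisors of 448:
267^1 ≡ 267
267^2 ≡ 297
267^4 ≡ 455
267^7 ≡ 347
267^8 ≡ 458
267^14 ≡ 117
267^16 ≡ 239
267^28 ≡ 378
267^32 ≡ 426
267^56 ≡ 407
267^64 ≡ 52
267^112 ≡ 1
The smallest such exponent is 112, so the order of 267 is 112.

112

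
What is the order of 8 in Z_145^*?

28

Since 8 ∈ (Z/145Z)^×, its order divides φ(145) = φ(5·29) = (5−1)·(29−1) = 4·28 = 112 = 2^4 · 7.
Divisors of 112: 1, 2, 4, 7, 8, 14, 16, 28, 56, 112.
Evaluate successive powers at the divisors of 112:
8^1 ≡ 8 (mod 145)
8^2 ≡ 64 (mod 145)
8^4 ≡ 36 (mod 145)
8^7 ≡ 17 (mod 145)
8^8 ≡ 136 (mod 145)
8^14 ≡ 144 (mod 145)
8^16 ≡ 81 (mod 145)
8^28 ≡ 1 (mod 145) ✓
Hence ord(8) = 28.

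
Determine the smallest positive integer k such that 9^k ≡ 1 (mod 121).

5

Since 9 ∈ (Z/121Z)^×, its order divides φ(121) = φ(11^2) = 11·(11−1) = 110 = 2 · 5 · 11.
Divisors of 110: 1, 2, 5, 10, 11, 22, 55, 110.
Test each divisor d:
9^1 ≡ 9 (mod 121)
9^2 ≡ 81 (mod 121)
9^5 ≡ 1 (mod 121) ✓
The smallest such exponent is 5, so the order of 9 is 5.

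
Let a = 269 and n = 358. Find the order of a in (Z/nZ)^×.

ord(269) | φ(358) = φ(2)·φ(179) = 1·178 = 178 = 2 · 89.
Divisors of 178: 1, 2, 89, 178.
Check 269^d mod 358 for each divisor in increasing order:
269^1 ≡ 269 (mod 358)
269^2 ≡ 45 (mod 358)
269^89 ≡ 357 (mod 358)
269^178 ≡ 1 (mod 358) ✓
So ord_358(269) = 178.

178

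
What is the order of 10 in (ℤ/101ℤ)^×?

By Lagrange's theorem, ord_101(10) divides φ(101) = 101 − 1 = 100 = 2^2 · 5^2.
Divisors of 100: 1, 2, 4, 5, 10, 20, 25, 50, 100.
Test each divisor d:
10^1 ≡ 10 (mod 101)
10^2 ≡ 100 (mod 101)
10^4 ≡ 1 (mod 101) ✓
The smallest such exponent is 4, so the order of 10 is 4.

4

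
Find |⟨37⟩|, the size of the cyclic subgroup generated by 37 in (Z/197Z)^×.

49

The order of 37 must divide φ(197) = 197 − 1 = 196 = 2^2 · 7^2.
Divisors of 196: 1, 2, 4, 7, 14, 28, 49, 98, 196.
Test each divisor d:
37^1 ≡ 37
37^2 ≡ 187
37^4 ≡ 100
37^7 ≡ 36
37^14 ≡ 114
37^28 ≡ 191
37^49 ≡ 1
The smallest such exponent is 49, so the order of 37 is 49.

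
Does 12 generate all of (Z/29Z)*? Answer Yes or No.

No

φ(29) = 29 − 1 = 28 = 2^2 · 7.
Test 12^(28/q) mod 29 for each prime factor q of 28:
12^14 ≡ 28 (mod 29)  [q = 2: ≢ 1 ✓]
12^4 ≡ 1 (mod 29)  [q = 7: ≡ 1 ✗]
12^4 ≡ 1 shows ord(12) | 4, strictly less than φ(29); not a primitive root.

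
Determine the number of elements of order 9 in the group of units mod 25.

0

φ(25) = φ(5^2) = 5·(5−1) = 20 = 2^2 · 5.
Since (Z/25Z)^× is cyclic of order 20, the number of elements of order d is φ(d) when d | 20 and 0 otherwise.
Here 20 is not a multiple of 9, so there are no elements of order 9.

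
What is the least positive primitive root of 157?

5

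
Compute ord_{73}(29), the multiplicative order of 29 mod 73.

By Lagrange's theorem, ord_73(29) divides φ(73) = 73 − 1 = 72 = 2^3 · 3^2.
Divisors of 72: 1, 2, 3, 4, 6, 8, 9, 12, 18, 24, 36, 72.
Evaluate successive powers at the divisors of 72:
29^1 ≡ 29 (mod 73)
29^2 ≡ 38 (mod 73)
29^3 ≡ 7 (mod 73)
29^4 ≡ 57 (mod 73)
29^6 ≡ 49 (mod 73)
29^8 ≡ 37 (mod 73)
29^9 ≡ 51 (mod 73)
29^12 ≡ 65 (mod 73)
29^18 ≡ 46 (mod 73)
29^24 ≡ 64 (mod 73)
29^36 ≡ 72 (mod 73)
29^72 ≡ 1 (mod 73) ✓
So ord_73(29) = 72.

72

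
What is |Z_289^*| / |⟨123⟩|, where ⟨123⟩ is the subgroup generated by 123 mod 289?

4

By Lagrange's theorem, ord_289(123) divides φ(289) = φ(17^2) = 17·(17−1) = 272 = 2^4 · 17.
Divisors of 272: 1, 2, 4, 8, 16, 17, 34, 68, 136, 272.
Compute 123^d (mod 289) for the divisors d until we hit 1:
123^1 ≡ 123 (mod 289)
123^2 ≡ 101 (mod 289)
123^4 ≡ 86 (mod 289)
123^8 ≡ 171 (mod 289)
123^16 ≡ 52 (mod 289)
123^17 ≡ 38 (mod 289)
123^34 ≡ 288 (mod 289)
123^68 ≡ 1 (mod 289) ✓
The order of 123 is 68, so the subgroup it generates has 68 elements.
[(Z/289Z)^× : ⟨123⟩] = 272/68 = 4.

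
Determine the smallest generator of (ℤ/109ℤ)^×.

6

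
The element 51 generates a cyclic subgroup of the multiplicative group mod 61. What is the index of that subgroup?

1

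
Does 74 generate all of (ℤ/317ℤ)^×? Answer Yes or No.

Yes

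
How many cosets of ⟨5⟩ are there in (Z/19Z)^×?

2

By Lagrange's theorem, ord_19(5) divides φ(19) = 19 − 1 = 18 = 2 · 3^2.
Divisors of 18: 1, 2, 3, 6, 9, 18.
Check 5^d mod 19 for each divisor in increasing order:
5^1 ≡ 5 (mod 19)
5^2 ≡ 6 (mod 19)
5^3 ≡ 11 (mod 19)
5^6 ≡ 7 (mod 19)
5^9 ≡ 1 (mod 19) ✓
Thus |⟨5⟩| = ord(5) = 9.
[(Z/19Z)^× : ⟨5⟩] = 18/9 = 2.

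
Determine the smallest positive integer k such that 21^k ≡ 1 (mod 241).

Since 21 ∈ (Z/241Z)^×, its order divides φ(241) = 241 − 1 = 240 = 2^4 · 3 · 5.
Divisors of 240: 1, 2, 3, 4, 5, 6, 8, 10, 12, 15, 16, 20, 24, 30, 40, 48, 60, 80, 120, 240.
Test each divisor d:
21^1 ≡ 21 (mod 241)
21^2 ≡ 200 (mod 241)
21^3 ≡ 103 (mod 241)
21^4 ≡ 235 (mod 241)
21^5 ≡ 115 (mod 241)
21^6 ≡ 5 (mod 241)
21^8 ≡ 36 (mod 241)
21^10 ≡ 211 (mod 241)
21^12 ≡ 25 (mod 241)
21^15 ≡ 165 (mod 241)
21^16 ≡ 91 (mod 241)
21^20 ≡ 177 (mod 241)
21^24 ≡ 143 (mod 241)
21^30 ≡ 233 (mod 241)
21^40 ≡ 240 (mod 241)
21^48 ≡ 205 (mod 241)
21^60 ≡ 64 (mod 241)
21^80 ≡ 1 (mod 241) ✓
Hence ord(21) = 80.

80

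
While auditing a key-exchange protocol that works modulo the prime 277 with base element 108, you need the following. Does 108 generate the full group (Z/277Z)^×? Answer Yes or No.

No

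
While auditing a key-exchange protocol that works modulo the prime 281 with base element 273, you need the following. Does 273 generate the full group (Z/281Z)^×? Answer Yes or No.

No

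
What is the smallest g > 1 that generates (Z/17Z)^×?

φ(17) = 17 − 1 = 16 = 2^4.
Test candidates g = 2, 3, … against the prime factors q ∈ {2} of φ(17): g is a generator iff g^(16/q) ≢ 1 for every such q.
g = 2: 2^8 ≡ 1 — hits 1, so not a primitive root.
g = 3: 3^8 ≡ 16 — none is 1, so 3 is a primitive root.
The smallest primitive root modulo 17 is 3.

3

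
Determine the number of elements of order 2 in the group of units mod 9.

1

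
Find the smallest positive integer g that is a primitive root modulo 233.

3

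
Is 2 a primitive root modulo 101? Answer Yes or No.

Yes

φ(101) = 101 − 1 = 100 = 2^2 · 5^2.
It suffices to check that the order of 2 is not a proper divisor of 100: compute 2^(100/q) for q ∈ {2, 5}.
2^50 ≡ 100 (mod 101)  [q = 2: ≢ 1 ✓]
2^20 ≡ 95 (mod 101)  [q = 5: ≢ 1 ✓]
Every test exponent gives a nontrivial residue, hence 2 generates the full group.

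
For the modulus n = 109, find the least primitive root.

6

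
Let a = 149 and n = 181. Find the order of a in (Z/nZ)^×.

36

ord(149) | φ(181) = 181 − 1 = 180 = 2^2 · 3^2 · 5.
Divisors of 180: 1, 2, 3, 4, 5, 6, 9, 10, 12, 15, 18, 20, 30, 36, 45, 60, 90, 180.
Evaluate successive powers at the divisors of 180:
149^1 ≡ 149 (mod 181)
149^2 ≡ 119 (mod 181)
149^3 ≡ 174 (mod 181)
149^4 ≡ 43 (mod 181)
149^5 ≡ 72 (mod 181)
149^6 ≡ 49 (mod 181)
149^9 ≡ 19 (mod 181)
149^10 ≡ 116 (mod 181)
149^12 ≡ 48 (mod 181)
149^15 ≡ 26 (mod 181)
149^18 ≡ 180 (mod 181)
149^20 ≡ 62 (mod 181)
149^30 ≡ 133 (mod 181)
149^36 ≡ 1 (mod 181) ✓
So ord_181(149) = 36.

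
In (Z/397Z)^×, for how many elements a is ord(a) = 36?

12

φ(397) = 397 − 1 = 396 = 2^2 · 3^2 · 11.
Since (Z/397Z)^× is cyclic of order 396, the number of elements of order d is φ(d) when d | 396 and 0 otherwise.
36 = 2^2 · 3^2 divides 396, and φ(36) = 12.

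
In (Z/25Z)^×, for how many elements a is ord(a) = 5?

4

φ(25) = φ(5^2) = 5·(5−1) = 20 = 2^2 · 5.
In a cyclic group of order 20, there are φ(d) elements of order d for each divisor d of 20, and zero for non-divisors.
5 | 20, and φ(5) = 5 − 1 = 4.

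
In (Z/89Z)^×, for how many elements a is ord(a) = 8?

4

φ(89) = 89 − 1 = 88 = 2^3 · 11.
Since (Z/89Z)^× is cyclic of order 88, the number of elements of order d is φ(d) when d | 88 and 0 otherwise.
8 = 2^3 divides 88, and φ(8) = 4.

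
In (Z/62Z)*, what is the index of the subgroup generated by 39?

6

ord(39) | φ(62) = φ(2)·φ(31) = 1·30 = 30 = 2 · 3 · 5.
Divisors of 30: 1, 2, 3, 5, 6, 10, 15, 30.
Evaluate successive powers at the divisors of 30:
39^1 ≡ 39 (mod 62)
39^2 ≡ 33 (mod 62)
39^3 ≡ 47 (mod 62)
39^5 ≡ 1 (mod 62) ✓
So ord_62(39) = 5, hence |⟨39⟩| = 5.
The index is φ(62) / ord(39) = 30 / 5 = 6.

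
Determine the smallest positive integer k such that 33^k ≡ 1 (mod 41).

Since 33 ∈ (Z/41Z)^×, its order divides φ(41) = 41 − 1 = 40 = 2^3 · 5.
Divisors of 40: 1, 2, 4, 5, 8, 10, 20, 40.
Test each divisor d:
33^1 ≡ 33
33^2 ≡ 23
33^4 ≡ 37
33^5 ≡ 32
33^8 ≡ 16
33^10 ≡ 40
33^20 ≡ 1
The smallest such exponent is 20, so the order of 33 is 20.

20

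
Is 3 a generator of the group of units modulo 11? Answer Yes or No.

φ(11) = 11 − 1 = 10 = 2 · 5.
Test 3^(10/q) mod 11 for each prime factor q of 10:
3^5 ≡ 1 (mod 11)  [q = 2: ≡ 1 ✗]
3^2 ≡ 9 (mod 11)  [q = 5: ≢ 1 ✓]
The check at q = 2 fails, so 3 generates a proper subgroup.

No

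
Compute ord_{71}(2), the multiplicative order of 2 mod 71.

The order of 2 must divide φ(71) = 71 − 1 = 70 = 2 · 5 · 7.
Divisors of 70: 1, 2, 5, 7, 10, 14, 35, 70.
Evaluate successive powers at the divisors of 70:
2^1 ≡ 2
2^2 ≡ 4
2^5 ≡ 32
2^7 ≡ 57
2^10 ≡ 30
2^14 ≡ 54
2^35 ≡ 1
The smallest such exponent is 35, so the order of 2 is 35.

35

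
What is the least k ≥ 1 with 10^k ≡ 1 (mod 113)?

112

The order of 10 must divide φ(113) = 113 − 1 = 112 = 2^4 · 7.
Divisors of 112: 1, 2, 4, 7, 8, 14, 16, 28, 56, 112.
Compute 10^d (mod 113) for the divisors d until we hit 1:
10^1 ≡ 10 (mod 113)
10^2 ≡ 100 (mod 113)
10^4 ≡ 56 (mod 113)
10^7 ≡ 65 (mod 113)
10^8 ≡ 85 (mod 113)
10^14 ≡ 44 (mod 113)
10^16 ≡ 106 (mod 113)
10^28 ≡ 15 (mod 113)
10^56 ≡ 112 (mod 113)
10^112 ≡ 1 (mod 113) ✓
Therefore the multiplicative order of 10 modulo 113 is 112.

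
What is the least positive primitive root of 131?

φ(131) = 131 − 1 = 130 = 2 · 5 · 13.
g is a primitive root iff g^(130/q) ≢ 1 (mod 131) for each prime q ∈ {2, 5, 13}.
g = 2: 2^65 ≡ 130; 2^26 ≡ 53; 2^10 ≡ 107 — none is 1, so 2 is a primitive root.
So 2 is the smallest generator of (Z/131Z)^×.

2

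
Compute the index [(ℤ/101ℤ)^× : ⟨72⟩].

1

ord(72) | φ(101) = 101 − 1 = 100 = 2^2 · 5^2.
Divisors of 100: 1, 2, 4, 5, 10, 20, 25, 50, 100.
Compute 72^d (mod 101) for the divisors d until we hit 1:
72^1 ≡ 72 (mod 101)
72^2 ≡ 33 (mod 101)
72^4 ≡ 79 (mod 101)
72^5 ≡ 32 (mod 101)
72^10 ≡ 14 (mod 101)
72^20 ≡ 95 (mod 101)
72^25 ≡ 10 (mod 101)
72^50 ≡ 100 (mod 101)
72^100 ≡ 1 (mod 101) ✓
Thus |⟨72⟩| = ord(72) = 100.
The index is φ(101) / ord(72) = 100 / 100 = 1.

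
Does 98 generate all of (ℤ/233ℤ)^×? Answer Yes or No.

No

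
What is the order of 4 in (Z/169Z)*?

The order of 4 must divide φ(169) = φ(13^2) = 13·(13−1) = 156 = 2^2 · 3 · 13.
Divisors of 156: 1, 2, 3, 4, 6, 12, 13, 26, 39, 52, 78, 156.
Check 4^d mod 169 for each divisor in increasing order:
4^1 ≡ 4 (mod 169)
4^2 ≡ 16 (mod 169)
4^3 ≡ 64 (mod 169)
4^4 ≡ 87 (mod 169)
4^6 ≡ 40 (mod 169)
4^12 ≡ 79 (mod 169)
4^13 ≡ 147 (mod 169)
4^26 ≡ 146 (mod 169)
4^39 ≡ 168 (mod 169)
4^52 ≡ 22 (mod 169)
4^78 ≡ 1 (mod 169) ✓
Therefore the multiplicative order of 4 modulo 169 is 78.

78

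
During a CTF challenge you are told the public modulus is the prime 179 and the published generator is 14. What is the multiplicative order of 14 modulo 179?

89

The order of 14 must divide φ(179) = 179 − 1 = 178 = 2 · 89.
Divisors of 178: 1, 2, 89, 178.
Compute 14^d (mod 179) for the divisors d until we hit 1:
14^1 ≡ 14 (mod 179)
14^2 ≡ 17 (mod 179)
14^89 ≡ 1 (mod 179) ✓
So ord_179(14) = 89.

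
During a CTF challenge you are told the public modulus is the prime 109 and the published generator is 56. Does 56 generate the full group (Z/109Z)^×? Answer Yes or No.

Yes

φ(109) = 109 − 1 = 108 = 2^2 · 3^3.
It suffices to check that the order of 56 is not a proper divisor of 108: compute 56^(108/q) for q ∈ {2, 3}.
56^54 ≡ 108 (mod 109)  [q = 2: ≢ 1 ✓]
56^36 ≡ 63 (mod 109)  [q = 3: ≢ 1 ✓]
None equal 1, so ord_109(56) = 108: 56 is a primitive root.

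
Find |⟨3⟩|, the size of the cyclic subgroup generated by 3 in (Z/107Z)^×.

53

ord(3) | φ(107) = 107 − 1 = 106 = 2 · 53.
Divisors of 106: 1, 2, 53, 106.
Evaluate successive powers at the divisors of 106:
3^1 ≡ 3 (mod 107)
3^2 ≡ 9 (mod 107)
3^53 ≡ 1 (mod 107) ✓
So ord_107(3) = 53.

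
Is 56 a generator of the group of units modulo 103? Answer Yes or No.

No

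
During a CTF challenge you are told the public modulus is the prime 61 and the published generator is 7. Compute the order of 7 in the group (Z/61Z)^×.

Since 7 ∈ (Z/61Z)^×, its order divides φ(61) = 61 − 1 = 60 = 2^2 · 3 · 5.
Divisors of 60: 1, 2, 3, 4, 5, 6, 10, 12, 15, 20, 30, 60.
Check 7^d mod 61 for each divisor in increasing order:
7^1 ≡ 7 (mod 61)
7^2 ≡ 49 (mod 61)
7^3 ≡ 38 (mod 61)
7^4 ≡ 22 (mod 61)
7^5 ≡ 32 (mod 61)
7^6 ≡ 41 (mod 61)
7^10 ≡ 48 (mod 61)
7^12 ≡ 34 (mod 61)
7^15 ≡ 11 (mod 61)
7^20 ≡ 47 (mod 61)
7^30 ≡ 60 (mod 61)
7^60 ≡ 1 (mod 61) ✓
Hence ord(7) = 60.

60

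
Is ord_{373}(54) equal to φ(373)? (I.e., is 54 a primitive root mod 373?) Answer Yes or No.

Yes

φ(373) = 373 − 1 = 372 = 2^2 · 3 · 31.
An element g generates (Z/373Z)^× iff g^(372/q) ≢ 1 (mod 373) for each prime q ∈ {2, 3, 31}.
54^186 ≡ 372 (mod 373)  [q = 2: ≢ 1 ✓]
54^124 ≡ 284 (mod 373)  [q = 3: ≢ 1 ✓]
54^12 ≡ 49 (mod 373)  [q = 31: ≢ 1 ✓]
None equal 1, so ord_373(54) = 372: 54 is a primitive root.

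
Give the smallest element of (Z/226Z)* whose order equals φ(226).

3

φ(226) = φ(2)·φ(113) = 1·112 = 112 = 2^4 · 7.
Test candidates g = 2, 3, … against the prime factors q ∈ {2, 7} of φ(226): g is a generator iff g^(112/q) ≢ 1 for every such q.
g = 2: gcd(2, 226) = 2 > 1, not a unit — skip.
g = 3: 3^56 ≡ 225; 3^16 ≡ 49 — none is 1, so 3 is a primitive root.
The smallest primitive root modulo 226 is 3.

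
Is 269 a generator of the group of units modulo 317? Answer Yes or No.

Yes

φ(317) = 317 − 1 = 316 = 2^2 · 79.
An element g generates (Z/317Z)^× iff g^(316/q) ≢ 1 (mod 317) for each prime q ∈ {2, 79}.
269^158 ≡ 316 (mod 317)  [q = 2: ≢ 1 ✓]
269^4 ≡ 251 (mod 317)  [q = 79: ≢ 1 ✓]
Every test exponent gives a nontrivial residue, hence 269 generates the full group.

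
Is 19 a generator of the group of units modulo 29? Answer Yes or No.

Yes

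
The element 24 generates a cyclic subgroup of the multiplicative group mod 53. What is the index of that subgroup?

4

By Lagrange's theorem, ord_53(24) divides φ(53) = 53 − 1 = 52 = 2^2 · 13.
Divisors of 52: 1, 2, 4, 13, 26, 52.
Check 24^d mod 53 for each divisor in increasing order:
24^1 ≡ 24
24^2 ≡ 46
24^4 ≡ 49
24^13 ≡ 1
So ord_53(24) = 13, hence |⟨24⟩| = 13.
The index is φ(53) / ord(24) = 52 / 13 = 4.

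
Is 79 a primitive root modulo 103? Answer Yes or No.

No

φ(103) = 103 − 1 = 102 = 2 · 3 · 17.
It suffices to check that the order of 79 is not a proper divisor of 102: compute 79^(102/q) for q ∈ {2, 3, 17}.
79^51 ≡ 1 (mod 103)  [q = 2: ≡ 1 ✗]
79^34 ≡ 1 (mod 103)  [q = 3: ≡ 1 ✗]
79^6 ≡ 72 (mod 103)  [q = 17: ≢ 1 ✓]
The check at q = 2 fails, so 79 generates a proper subgroup.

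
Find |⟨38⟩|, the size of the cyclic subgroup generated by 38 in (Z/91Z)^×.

6

ord(38) | φ(91) = φ(7·13) = (7−1)·(13−1) = 6·12 = 72 = 2^3 · 3^2.
Divisors of 72: 1, 2, 3, 4, 6, 8, 9, 12, 18, 24, 36, 72.
Compute 38^d (mod 91) for the divisors d until we hit 1:
38^1 ≡ 38
38^2 ≡ 79
38^3 ≡ 90
38^4 ≡ 53
38^6 ≡ 1
Therefore the multiplicative order of 38 modulo 91 is 6.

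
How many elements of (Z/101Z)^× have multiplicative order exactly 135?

0

φ(101) = 101 − 1 = 100 = 2^2 · 5^2.
In a cyclic group of order 100, there are φ(d) elements of order d for each divisor d of 100, and zero for non-divisors.
Here 100 is not a multiple of 135, so there are no elements of order 135.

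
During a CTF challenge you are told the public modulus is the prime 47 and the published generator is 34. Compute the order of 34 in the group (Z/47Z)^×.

23

The order of 34 must divide φ(47) = 47 − 1 = 46 = 2 · 23.
Divisors of 46: 1, 2, 23, 46.
Check 34^d mod 47 for each divisor in increasing order:
34^1 ≡ 34 (mod 47)
34^2 ≡ 28 (mod 47)
34^23 ≡ 1 (mod 47) ✓
The smallest such exponent is 23, so the order of 34 is 23.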